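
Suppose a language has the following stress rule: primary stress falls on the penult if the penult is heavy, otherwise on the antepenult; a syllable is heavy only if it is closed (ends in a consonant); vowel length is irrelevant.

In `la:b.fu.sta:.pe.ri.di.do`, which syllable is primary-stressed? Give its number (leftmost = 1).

5

Weights: 5 ri L, 6 di L, 7 do L.
The penult (syllable 6, di) is light, so stress falls on the antepenult (syllable 5, ri).
Primary stress: syllable 5 → la:b.fu.sta:.pe.ˈri.di.do.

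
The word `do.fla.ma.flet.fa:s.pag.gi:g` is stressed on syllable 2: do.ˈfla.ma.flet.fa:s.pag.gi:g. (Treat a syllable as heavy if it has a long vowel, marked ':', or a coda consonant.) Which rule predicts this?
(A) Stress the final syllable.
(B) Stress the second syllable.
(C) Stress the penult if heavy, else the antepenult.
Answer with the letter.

Rule A → syllable 7 (observed: 2).
Rule B → syllable 2 ✓.
Rule C → syllable 6 (observed: 2).

B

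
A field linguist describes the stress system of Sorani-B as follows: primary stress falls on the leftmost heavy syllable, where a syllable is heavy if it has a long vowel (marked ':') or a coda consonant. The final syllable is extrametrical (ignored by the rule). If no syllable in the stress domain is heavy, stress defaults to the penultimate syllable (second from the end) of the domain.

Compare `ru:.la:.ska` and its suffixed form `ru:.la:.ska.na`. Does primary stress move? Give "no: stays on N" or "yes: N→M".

Base `ru:.la:.ska` (3 syllables):
  The final syllable (3, ska) is extrametrical; the stress domain is syllables 1–2.
  Weights: 1 ru: H, 2 la: H.
  Heavy syllables in the domain: 1, 2. The leftmost is syllable 1 (ru:).
  → primary stress on syllable 1.
Suffixed `ru:.la:.ska.na` (4 syllables):
  The final syllable (4, na) is extrametrical; the stress domain is syllables 1–3.
  Weights: 1 ru: H, 2 la: H, 3 ska L.
  Heavy syllables in the domain: 1, 2. The leftmost is syllable 1 (ru:).
  → primary stress on syllable 1.

no: stays on 1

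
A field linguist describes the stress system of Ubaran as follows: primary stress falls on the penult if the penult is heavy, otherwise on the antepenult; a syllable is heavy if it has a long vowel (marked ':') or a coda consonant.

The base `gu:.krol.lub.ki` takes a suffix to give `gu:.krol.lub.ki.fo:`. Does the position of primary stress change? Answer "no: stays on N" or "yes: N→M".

Base `gu:.krol.lub.ki` (4 syllables):
  Weights: 2 krol H, 3 lub H, 4 ki L.
  The penult (syllable 3, lub) is heavy, so it takes stress.
  → primary stress on syllable 3.
Suffixed `gu:.krol.lub.ki.fo:` (5 syllables):
  Weights: 3 lub H, 4 ki L, 5 fo: H.
  The penult (syllable 4, ki) is light, so stress falls on the antepenult (syllable 3, lub).
  → primary stress on syllable 3.

no: stays on 3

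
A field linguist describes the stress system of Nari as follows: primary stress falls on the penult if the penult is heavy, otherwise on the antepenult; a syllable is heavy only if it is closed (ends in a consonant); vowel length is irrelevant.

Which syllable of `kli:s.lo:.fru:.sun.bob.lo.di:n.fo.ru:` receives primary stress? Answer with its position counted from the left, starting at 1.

7

Weights: 7 di:n H, 8 fo L, 9 ru: L.
The penult (syllable 8, fo) is light, so stress falls on the antepenult (syllable 7, di:n).
Primary stress: syllable 7 → kli:s.lo:.fru:.sun.bob.lo.ˈdi:n.fo.ru:.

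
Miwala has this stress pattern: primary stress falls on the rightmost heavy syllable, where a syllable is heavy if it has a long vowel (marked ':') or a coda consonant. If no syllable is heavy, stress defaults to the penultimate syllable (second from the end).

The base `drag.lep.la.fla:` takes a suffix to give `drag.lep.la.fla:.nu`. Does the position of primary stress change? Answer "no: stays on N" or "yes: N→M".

no: stays on 4

Base `drag.lep.la.fla:` (4 syllables):
  Weights: 1 drag H, 2 lep H, 3 la L, 4 fla: H.
  Heavy syllables in the domain: 1, 2, 4. The rightmost is syllable 4 (fla:).
  → primary stress on syllable 4.
Suffixed `drag.lep.la.fla:.nu` (5 syllables):
  Weights: 1 drag H, 2 lep H, 3 la L, 4 fla: H, 5 nu L.
  Heavy syllables in the domain: 1, 2, 4. The rightmost is syllable 4 (fla:).
  → primary stress on syllable 4.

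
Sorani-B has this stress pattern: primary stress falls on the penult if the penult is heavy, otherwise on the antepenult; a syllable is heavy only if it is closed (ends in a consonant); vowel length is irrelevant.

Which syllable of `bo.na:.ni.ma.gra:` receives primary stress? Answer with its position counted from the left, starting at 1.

3

Weights: 3 ni L, 4 ma L, 5 gra: L.
The penult (syllable 4, ma) is light, so stress falls on the antepenult (syllable 3, ni).
Primary stress: syllable 3 → bo.na:.ˈni.ma.gra:.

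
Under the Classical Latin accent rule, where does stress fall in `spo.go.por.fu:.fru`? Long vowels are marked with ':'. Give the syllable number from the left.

Classical Latin: stress the penult if heavy (long vowel or closed), else the antepenult.
Weights: 3 por H, 4 fu: H, 5 fru L.
The penult (syllable 4, fu:) is heavy, so it takes stress.
Stress on syllable 4: spo.go.por.ˈfu:.fru.

4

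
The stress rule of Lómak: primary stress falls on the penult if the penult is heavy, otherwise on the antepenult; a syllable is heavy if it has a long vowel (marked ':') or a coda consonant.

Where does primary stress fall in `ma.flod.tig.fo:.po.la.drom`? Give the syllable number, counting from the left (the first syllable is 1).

5

Weights: 5 po L, 6 la L, 7 drom H.
The penult (syllable 6, la) is light, so stress falls on the antepenult (syllable 5, po).
Primary stress: syllable 5 → ma.flod.tig.fo:.ˈpo.la.drom.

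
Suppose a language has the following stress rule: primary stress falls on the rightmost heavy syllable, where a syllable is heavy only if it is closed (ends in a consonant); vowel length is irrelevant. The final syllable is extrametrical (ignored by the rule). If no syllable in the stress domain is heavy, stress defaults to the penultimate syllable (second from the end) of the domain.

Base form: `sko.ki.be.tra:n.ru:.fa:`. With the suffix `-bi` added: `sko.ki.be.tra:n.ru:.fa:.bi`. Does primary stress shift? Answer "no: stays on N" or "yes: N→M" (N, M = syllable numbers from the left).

no: stays on 4

Base `sko.ki.be.tra:n.ru:.fa:` (6 syllables):
  The final syllable (6, fa:) is extrametrical; the stress domain is syllables 1–5.
  Weights: 1 sko L, 2 ki L, 3 be L, 4 tra:n H, 5 ru: L.
  Heavy syllables in the domain: 4. The rightmost is syllable 4 (tra:n).
  → primary stress on syllable 4.
Suffixed `sko.ki.be.tra:n.ru:.fa:.bi` (7 syllables):
  The final syllable (7, bi) is extrametrical; the stress domain is syllables 1–6.
  Weights: 1 sko L, 2 ki L, 3 be L, 4 tra:n H, 5 ru: L, 6 fa: L.
  Heavy syllables in the domain: 4. The rightmost is syllable 4 (tra:n).
  → primary stress on syllable 4.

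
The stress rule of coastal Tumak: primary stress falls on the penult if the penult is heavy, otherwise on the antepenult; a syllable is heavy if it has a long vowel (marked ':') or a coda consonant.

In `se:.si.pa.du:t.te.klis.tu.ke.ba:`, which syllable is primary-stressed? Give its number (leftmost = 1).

Weights: 7 tu L, 8 ke L, 9 ba: H.
The penult (syllable 8, ke) is light, so stress falls on the antepenult (syllable 7, tu).
Primary stress: syllable 7 → se:.si.pa.du:t.te.klis.ˈtu.ke.ba:.

7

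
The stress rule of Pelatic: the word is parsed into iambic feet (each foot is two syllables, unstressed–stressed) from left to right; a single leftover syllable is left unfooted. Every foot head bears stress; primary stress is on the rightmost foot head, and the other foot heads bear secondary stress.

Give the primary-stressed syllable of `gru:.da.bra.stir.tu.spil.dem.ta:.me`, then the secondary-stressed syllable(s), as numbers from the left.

Parse left to right into iambic (σˈσ) feet: (gru:.ˈda) (bra.ˈstir) (tu.ˈspil) (dem.ˈta:) me. Syllable 9 is left unfooted.
Foot heads (stressed positions): 2, 4, 6, 8.
End Rule Rightmost: primary stress on the rightmost head = syllable 8.
Secondary stress on 2, 4, 6: gru:.ˌda.bra.ˌstir.tu.ˌspil.dem.ˈta:.me.

primary 8, secondary 2, 4, 6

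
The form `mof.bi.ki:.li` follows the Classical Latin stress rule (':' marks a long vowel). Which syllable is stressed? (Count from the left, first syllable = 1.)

3

Classical Latin: stress the penult if heavy (long vowel or closed), else the antepenult.
Weights: 2 bi L, 3 ki: H, 4 li L.
The penult (syllable 3, ki:) is heavy, so it takes stress.
Stress on syllable 3: mof.bi.ˈki:.li.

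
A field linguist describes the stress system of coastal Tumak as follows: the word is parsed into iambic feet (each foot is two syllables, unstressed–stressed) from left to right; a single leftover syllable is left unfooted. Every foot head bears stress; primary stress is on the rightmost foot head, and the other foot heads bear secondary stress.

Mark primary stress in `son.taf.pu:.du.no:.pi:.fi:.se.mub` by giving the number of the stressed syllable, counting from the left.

8

Parse left to right into iambic (σˈσ) feet: (son.ˈtaf) (pu:.ˈdu) (no:.ˈpi:) (fi:.ˈse) mub. Syllable 9 is left unfooted.
Foot heads (stressed positions): 2, 4, 6, 8.
End Rule Rightmost: primary stress on the rightmost head = syllable 8.
Primary stress: syllable 8 → son.taf.pu:.du.no:.pi:.fi:.ˈse.mub.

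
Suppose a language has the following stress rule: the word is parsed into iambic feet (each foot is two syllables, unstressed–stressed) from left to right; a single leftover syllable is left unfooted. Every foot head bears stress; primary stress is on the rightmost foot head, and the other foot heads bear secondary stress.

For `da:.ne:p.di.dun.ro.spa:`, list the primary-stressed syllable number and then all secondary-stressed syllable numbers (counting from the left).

Parse left to right into iambic (σˈσ) feet: (da:.ˈne:p) (di.ˈdun) (ro.ˈspa:).
Foot heads (stressed positions): 2, 4, 6.
End Rule Rightmost: primary stress on the rightmost head = syllable 6.
Secondary stress on 2, 4: da:.ˌne:p.di.ˌdun.ro.ˈspa:.

primary 6, secondary 2, 4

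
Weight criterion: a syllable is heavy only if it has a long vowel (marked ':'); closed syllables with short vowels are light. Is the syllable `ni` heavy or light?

light

`ni`: short vowel, open (no coda). Short vowel → light.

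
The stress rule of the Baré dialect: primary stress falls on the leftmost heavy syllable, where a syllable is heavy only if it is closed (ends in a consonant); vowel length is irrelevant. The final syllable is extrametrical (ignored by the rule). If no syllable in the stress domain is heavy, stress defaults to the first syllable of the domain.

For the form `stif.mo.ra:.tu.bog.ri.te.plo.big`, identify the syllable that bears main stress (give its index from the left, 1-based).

1

The final syllable (9, big) is extrametrical; the stress domain is syllables 1–8.
Weights: 1 stif H, 2 mo L, 3 ra: L, 4 tu L, 5 bog H, 6 ri L, 7 te L, 8 plo L.
Heavy syllables in the domain: 1, 5. The leftmost is syllable 1 (stif).
Primary stress: syllable 1 → ˈstif.mo.ra:.tu.bog.ri.te.plo.big.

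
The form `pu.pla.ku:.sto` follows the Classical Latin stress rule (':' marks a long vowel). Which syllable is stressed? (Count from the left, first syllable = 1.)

3

Classical Latin: stress the penult if heavy (long vowel or closed), else the antepenult.
Weights: 2 pla L, 3 ku: H, 4 sto L.
The penult (syllable 3, ku:) is heavy, so it takes stress.
Stress on syllable 3: pu.pla.ˈku:.sto.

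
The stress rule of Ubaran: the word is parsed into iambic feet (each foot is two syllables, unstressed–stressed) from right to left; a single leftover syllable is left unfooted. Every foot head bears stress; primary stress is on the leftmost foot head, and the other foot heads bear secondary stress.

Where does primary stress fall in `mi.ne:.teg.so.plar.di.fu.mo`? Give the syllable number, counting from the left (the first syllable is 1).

Parse right to left into iambic (σˈσ) feet: (mi.ˈne:) (teg.ˈso) (plar.ˈdi) (fu.ˈmo).
Foot heads (stressed positions): 2, 4, 6, 8.
End Rule Leftmost: primary stress on the leftmost head = syllable 2.
Primary stress: syllable 2 → mi.ˈne:.teg.so.plar.di.fu.mo.

2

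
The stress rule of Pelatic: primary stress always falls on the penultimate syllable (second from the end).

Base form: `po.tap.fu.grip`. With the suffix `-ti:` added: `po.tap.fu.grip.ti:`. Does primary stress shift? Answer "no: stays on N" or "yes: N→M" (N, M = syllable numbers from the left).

Base `po.tap.fu.grip` (4 syllables):
  The word has 4 syllables; the penultimate syllable (second from the end) is syllable 3 (fu).
  → primary stress on syllable 3.
Suffixed `po.tap.fu.grip.ti:` (5 syllables):
  The word has 5 syllables; the penultimate syllable (second from the end) is syllable 4 (grip).
  → primary stress on syllable 4.

yes: 3→4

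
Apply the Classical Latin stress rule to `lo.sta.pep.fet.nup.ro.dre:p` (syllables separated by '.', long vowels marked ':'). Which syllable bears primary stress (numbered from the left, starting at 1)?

5

Classical Latin: stress the penult if heavy (long vowel or closed), else the antepenult.
Weights: 5 nup H, 6 ro L, 7 dre:p H.
The penult (syllable 6, ro) is light, so stress falls on the antepenult (syllable 5, nup).
Stress on syllable 5: lo.sta.pep.fet.ˈnup.ro.dre:p.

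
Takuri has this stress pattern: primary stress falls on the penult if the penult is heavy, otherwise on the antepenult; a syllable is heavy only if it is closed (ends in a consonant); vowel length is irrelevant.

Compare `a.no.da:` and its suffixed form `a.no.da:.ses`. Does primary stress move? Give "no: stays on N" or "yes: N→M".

Base `a.no.da:` (3 syllables):
  Weights: 1 a L, 2 no L, 3 da: L.
  The penult (syllable 2, no) is light, so stress falls on the antepenult (syllable 1, a).
  → primary stress on syllable 1.
Suffixed `a.no.da:.ses` (4 syllables):
  Weights: 2 no L, 3 da: L, 4 ses H.
  The penult (syllable 3, da:) is light, so stress falls on the antepenult (syllable 2, no).
  → primary stress on syllable 2.

yes: 1→2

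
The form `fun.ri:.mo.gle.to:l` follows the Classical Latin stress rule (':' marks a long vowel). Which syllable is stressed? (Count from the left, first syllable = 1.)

3

Classical Latin: stress the penult if heavy (long vowel or closed), else the antepenult.
Weights: 3 mo L, 4 gle L, 5 to:l H.
The penult (syllable 4, gle) is light, so stress falls on the antepenult (syllable 3, mo).
Stress on syllable 3: fun.ri:.ˈmo.gle.to:l.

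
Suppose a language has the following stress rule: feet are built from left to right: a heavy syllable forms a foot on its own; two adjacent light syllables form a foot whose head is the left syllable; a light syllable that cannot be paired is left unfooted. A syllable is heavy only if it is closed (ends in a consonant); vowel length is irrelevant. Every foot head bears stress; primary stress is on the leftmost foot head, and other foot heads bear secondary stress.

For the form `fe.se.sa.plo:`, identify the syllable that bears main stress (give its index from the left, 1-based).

1

Weights: 1 fe L, 2 se L, 3 sa L, 4 plo: L.
Parse left to right (heavy = foot alone; LL = one foot; stranded L unfooted): (ˈfe.se) (ˈsa.plo:).
Foot heads: 1, 3.
Primary stress on the leftmost head = syllable 1.
Primary stress: syllable 1 → ˈfe.se.sa.plo:.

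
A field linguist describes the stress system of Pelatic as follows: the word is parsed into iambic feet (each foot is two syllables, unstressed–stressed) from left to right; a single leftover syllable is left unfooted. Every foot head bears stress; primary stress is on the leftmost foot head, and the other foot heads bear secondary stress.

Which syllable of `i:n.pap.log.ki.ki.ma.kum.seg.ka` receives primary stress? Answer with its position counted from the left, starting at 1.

2

Parse left to right into iambic (σˈσ) feet: (i:n.ˈpap) (log.ˈki) (ki.ˈma) (kum.ˈseg) ka. Syllable 9 is left unfooted.
Foot heads (stressed positions): 2, 4, 6, 8.
End Rule Leftmost: primary stress on the leftmost head = syllable 2.
Primary stress: syllable 2 → i:n.ˈpap.log.ki.ki.ma.kum.seg.ka.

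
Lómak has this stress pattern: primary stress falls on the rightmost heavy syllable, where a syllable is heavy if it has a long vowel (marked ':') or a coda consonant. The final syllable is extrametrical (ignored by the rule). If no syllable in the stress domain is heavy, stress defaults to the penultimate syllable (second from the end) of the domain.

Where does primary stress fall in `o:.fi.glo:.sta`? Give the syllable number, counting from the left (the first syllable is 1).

The final syllable (4, sta) is extrametrical; the stress domain is syllables 1–3.
Weights: 1 o: H, 2 fi L, 3 glo: H.
Heavy syllables in the domain: 1, 3. The rightmost is syllable 3 (glo:).
Primary stress: syllable 3 → o:.fi.ˈglo:.sta.

3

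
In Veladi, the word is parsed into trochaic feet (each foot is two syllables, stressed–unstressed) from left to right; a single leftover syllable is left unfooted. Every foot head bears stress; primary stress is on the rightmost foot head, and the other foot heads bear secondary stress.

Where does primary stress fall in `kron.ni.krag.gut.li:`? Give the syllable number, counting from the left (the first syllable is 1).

3

Parse left to right into trochaic (ˈσσ) feet: (ˈkron.ni) (ˈkrag.gut) li:. Syllable 5 is left unfooted.
Foot heads (stressed positions): 1, 3.
End Rule Rightmost: primary stress on the rightmost head = syllable 3.
Primary stress: syllable 3 → kron.ni.ˈkrag.gut.li:.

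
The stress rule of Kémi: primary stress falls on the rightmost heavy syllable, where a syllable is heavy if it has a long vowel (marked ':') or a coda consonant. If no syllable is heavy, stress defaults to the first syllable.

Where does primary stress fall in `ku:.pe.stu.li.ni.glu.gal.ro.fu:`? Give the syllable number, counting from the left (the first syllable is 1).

Weights: 1 ku: H, 2 pe L, 3 stu L, 4 li L, 5 ni L, 6 glu L, 7 gal H, 8 ro L, 9 fu: H.
Heavy syllables in the domain: 1, 7, 9. The rightmost is syllable 9 (fu:).
Primary stress: syllable 9 → ku:.pe.stu.li.ni.glu.gal.ro.ˈfu:.

9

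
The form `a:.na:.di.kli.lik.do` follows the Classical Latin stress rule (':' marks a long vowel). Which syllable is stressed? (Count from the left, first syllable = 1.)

5

Classical Latin: stress the penult if heavy (long vowel or closed), else the antepenult.
Weights: 4 kli L, 5 lik H, 6 do L.
The penult (syllable 5, lik) is heavy, so it takes stress.
Stress on syllable 5: a:.na:.di.kli.ˈlik.do.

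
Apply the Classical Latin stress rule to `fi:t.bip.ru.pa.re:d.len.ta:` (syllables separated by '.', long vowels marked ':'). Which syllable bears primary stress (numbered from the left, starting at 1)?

6

Classical Latin: stress the penult if heavy (long vowel or closed), else the antepenult.
Weights: 5 re:d H, 6 len H, 7 ta: H.
The penult (syllable 6, len) is heavy, so it takes stress.
Stress on syllable 6: fi:t.bip.ru.pa.re:d.ˈlen.ta:.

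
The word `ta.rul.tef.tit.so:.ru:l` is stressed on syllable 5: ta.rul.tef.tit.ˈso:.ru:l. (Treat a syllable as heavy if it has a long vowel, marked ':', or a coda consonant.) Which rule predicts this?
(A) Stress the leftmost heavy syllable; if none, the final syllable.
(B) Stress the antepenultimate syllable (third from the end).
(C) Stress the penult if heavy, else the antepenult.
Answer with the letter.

Rule A → syllable 2 (observed: 5).
Rule B → syllable 4 (observed: 5).
Rule C → syllable 5 ✓.

C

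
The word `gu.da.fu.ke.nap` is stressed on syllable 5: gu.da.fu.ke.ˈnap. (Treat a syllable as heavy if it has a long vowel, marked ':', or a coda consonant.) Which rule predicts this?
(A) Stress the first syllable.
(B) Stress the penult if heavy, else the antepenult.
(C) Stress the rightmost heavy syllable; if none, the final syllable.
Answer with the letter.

C

Rule A → syllable 1 (observed: 5).
Rule B → syllable 3 (observed: 5).
Rule C → syllable 5 ✓.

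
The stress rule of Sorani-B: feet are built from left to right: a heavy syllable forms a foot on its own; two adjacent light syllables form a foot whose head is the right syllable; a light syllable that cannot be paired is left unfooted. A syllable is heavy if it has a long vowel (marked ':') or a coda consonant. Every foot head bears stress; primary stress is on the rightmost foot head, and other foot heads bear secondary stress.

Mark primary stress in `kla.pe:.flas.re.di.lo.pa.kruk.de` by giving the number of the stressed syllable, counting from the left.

8

Weights: 1 kla L, 2 pe: H, 3 flas H, 4 re L, 5 di L, 6 lo L, 7 pa L, 8 kruk H, 9 de L.
Parse left to right (heavy = foot alone; LL = one foot; stranded L unfooted): kla (ˈpe:) (ˈflas) (re.ˈdi) (lo.ˈpa) (ˈkruk) de.
Foot heads: 2, 3, 5, 7, 8.
Primary stress on the rightmost head = syllable 8.
Primary stress: syllable 8 → kla.pe:.flas.re.di.lo.pa.ˈkruk.de.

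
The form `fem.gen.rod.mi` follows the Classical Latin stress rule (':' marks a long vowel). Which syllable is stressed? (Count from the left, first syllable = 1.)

Classical Latin: stress the penult if heavy (long vowel or closed), else the antepenult.
Weights: 2 gen H, 3 rod H, 4 mi L.
The penult (syllable 3, rod) is heavy, so it takes stress.
Stress on syllable 3: fem.gen.ˈrod.mi.

3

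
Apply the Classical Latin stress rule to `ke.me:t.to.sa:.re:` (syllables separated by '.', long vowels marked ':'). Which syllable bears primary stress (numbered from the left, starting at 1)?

4

Classical Latin: stress the penult if heavy (long vowel or closed), else the antepenult.
Weights: 3 to L, 4 sa: H, 5 re: H.
The penult (syllable 4, sa:) is heavy, so it takes stress.
Stress on syllable 4: ke.me:t.to.ˈsa:.re:.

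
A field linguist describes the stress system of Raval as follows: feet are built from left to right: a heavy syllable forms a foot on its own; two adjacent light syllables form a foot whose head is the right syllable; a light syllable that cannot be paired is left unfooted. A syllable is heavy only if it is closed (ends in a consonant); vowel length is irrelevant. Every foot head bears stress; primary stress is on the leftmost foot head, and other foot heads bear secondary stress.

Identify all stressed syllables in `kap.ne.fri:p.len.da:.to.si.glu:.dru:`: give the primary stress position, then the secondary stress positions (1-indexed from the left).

Weights: 1 kap H, 2 ne L, 3 fri:p H, 4 len H, 5 da: L, 6 to L, 7 si L, 8 glu: L, 9 dru: L.
Parse left to right (heavy = foot alone; LL = one foot; stranded L unfooted): (ˈkap) ne (ˈfri:p) (ˈlen) (da:.ˈto) (si.ˈglu:) dru:.
Foot heads: 1, 3, 4, 6, 8.
Primary stress on the leftmost head = syllable 1.
Secondary stress on 3, 4, 6, 8: ˈkap.ne.ˌfri:p.ˌlen.da:.ˌto.si.ˌglu:.dru:.

primary 1, secondary 3, 4, 6, 8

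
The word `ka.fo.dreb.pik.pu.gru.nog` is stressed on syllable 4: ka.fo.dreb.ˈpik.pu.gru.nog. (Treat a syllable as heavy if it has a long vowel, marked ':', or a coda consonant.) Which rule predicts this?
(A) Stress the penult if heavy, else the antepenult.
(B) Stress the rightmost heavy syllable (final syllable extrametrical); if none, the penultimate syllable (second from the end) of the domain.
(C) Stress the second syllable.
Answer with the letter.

Rule A → syllable 5 (observed: 4).
Rule B → syllable 4 ✓.
Rule C → syllable 2 (observed: 4).

B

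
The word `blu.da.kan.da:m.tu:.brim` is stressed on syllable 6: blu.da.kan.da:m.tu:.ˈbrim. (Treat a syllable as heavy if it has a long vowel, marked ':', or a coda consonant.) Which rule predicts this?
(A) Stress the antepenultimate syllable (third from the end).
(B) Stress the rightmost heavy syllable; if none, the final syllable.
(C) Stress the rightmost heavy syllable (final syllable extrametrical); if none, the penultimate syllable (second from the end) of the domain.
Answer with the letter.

B

Rule A → syllable 4 (observed: 6).
Rule B → syllable 6 ✓.
Rule C → syllable 5 (observed: 6).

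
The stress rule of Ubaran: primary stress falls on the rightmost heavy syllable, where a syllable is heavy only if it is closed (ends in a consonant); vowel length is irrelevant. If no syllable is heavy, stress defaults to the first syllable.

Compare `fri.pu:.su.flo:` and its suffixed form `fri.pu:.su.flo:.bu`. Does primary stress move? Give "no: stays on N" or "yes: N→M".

Base `fri.pu:.su.flo:` (4 syllables):
  Weights: 1 fri L, 2 pu: L, 3 su L, 4 flo: L.
  No heavy syllable in the domain; default to the first syllable = syllable 1.
  → primary stress on syllable 1.
Suffixed `fri.pu:.su.flo:.bu` (5 syllables):
  Weights: 1 fri L, 2 pu: L, 3 su L, 4 flo: L, 5 bu L.
  No heavy syllable in the domain; default to the first syllable = syllable 1.
  → primary stress on syllable 1.

no: stays on 1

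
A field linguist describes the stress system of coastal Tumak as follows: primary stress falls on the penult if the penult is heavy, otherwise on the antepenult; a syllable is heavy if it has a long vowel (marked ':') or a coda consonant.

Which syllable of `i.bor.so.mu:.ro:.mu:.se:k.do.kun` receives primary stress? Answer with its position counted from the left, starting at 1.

7

Weights: 7 se:k H, 8 do L, 9 kun H.
The penult (syllable 8, do) is light, so stress falls on the antepenult (syllable 7, se:k).
Primary stress: syllable 7 → i.bor.so.mu:.ro:.mu:.ˈse:k.do.kun.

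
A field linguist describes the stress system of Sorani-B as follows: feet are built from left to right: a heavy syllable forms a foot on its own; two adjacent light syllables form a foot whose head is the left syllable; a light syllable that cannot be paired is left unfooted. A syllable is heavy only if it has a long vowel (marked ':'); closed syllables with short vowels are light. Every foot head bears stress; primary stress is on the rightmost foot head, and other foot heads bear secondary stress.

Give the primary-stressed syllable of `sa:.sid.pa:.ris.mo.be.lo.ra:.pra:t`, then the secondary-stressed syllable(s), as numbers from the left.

primary 9, secondary 1, 3, 4, 6, 8

Weights: 1 sa: H, 2 sid L, 3 pa: H, 4 ris L, 5 mo L, 6 be L, 7 lo L, 8 ra: H, 9 pra:t H.
Parse left to right (heavy = foot alone; LL = one foot; stranded L unfooted): (ˈsa:) sid (ˈpa:) (ˈris.mo) (ˈbe.lo) (ˈra:) (ˈpra:t).
Foot heads: 1, 3, 4, 6, 8, 9.
Primary stress on the rightmost head = syllable 9.
Secondary stress on 1, 3, 4, 6, 8: ˌsa:.sid.ˌpa:.ˌris.mo.ˌbe.lo.ˌra:.ˈpra:t.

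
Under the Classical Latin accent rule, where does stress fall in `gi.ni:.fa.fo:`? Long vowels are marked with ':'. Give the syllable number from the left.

Classical Latin: stress the penult if heavy (long vowel or closed), else the antepenult.
Weights: 2 ni: H, 3 fa L, 4 fo: H.
The penult (syllable 3, fa) is light, so stress falls on the antepenult (syllable 2, ni:).
Stress on syllable 2: gi.ˈni:.fa.fo:.

2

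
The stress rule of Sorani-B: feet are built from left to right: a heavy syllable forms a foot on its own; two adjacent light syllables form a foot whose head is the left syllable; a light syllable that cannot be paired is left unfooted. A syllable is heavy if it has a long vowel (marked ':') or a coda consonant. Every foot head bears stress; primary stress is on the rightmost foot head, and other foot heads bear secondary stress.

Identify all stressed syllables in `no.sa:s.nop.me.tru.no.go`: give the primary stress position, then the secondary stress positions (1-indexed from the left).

Weights: 1 no L, 2 sa:s H, 3 nop H, 4 me L, 5 tru L, 6 no L, 7 go L.
Parse left to right (heavy = foot alone; LL = one foot; stranded L unfooted): no (ˈsa:s) (ˈnop) (ˈme.tru) (ˈno.go).
Foot heads: 2, 3, 4, 6.
Primary stress on the rightmost head = syllable 6.
Secondary stress on 2, 3, 4: no.ˌsa:s.ˌnop.ˌme.tru.ˈno.go.

primary 6, secondary 2, 3, 4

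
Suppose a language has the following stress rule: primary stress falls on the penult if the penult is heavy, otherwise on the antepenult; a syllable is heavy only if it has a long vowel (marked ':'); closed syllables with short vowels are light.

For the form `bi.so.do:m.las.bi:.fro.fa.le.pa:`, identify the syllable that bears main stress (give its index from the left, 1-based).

7

Weights: 7 fa L, 8 le L, 9 pa: H.
The penult (syllable 8, le) is light, so stress falls on the antepenult (syllable 7, fa).
Primary stress: syllable 7 → bi.so.do:m.las.bi:.fro.ˈfa.le.pa:.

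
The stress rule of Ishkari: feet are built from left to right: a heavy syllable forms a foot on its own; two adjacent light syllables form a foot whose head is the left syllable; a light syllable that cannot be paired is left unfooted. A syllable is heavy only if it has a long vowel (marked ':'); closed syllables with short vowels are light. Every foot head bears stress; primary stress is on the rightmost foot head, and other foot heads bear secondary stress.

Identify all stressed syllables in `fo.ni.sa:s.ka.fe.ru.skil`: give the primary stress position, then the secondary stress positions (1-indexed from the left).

primary 6, secondary 1, 3, 4

Weights: 1 fo L, 2 ni L, 3 sa:s H, 4 ka L, 5 fe L, 6 ru L, 7 skil L.
Parse left to right (heavy = foot alone; LL = one foot; stranded L unfooted): (ˈfo.ni) (ˈsa:s) (ˈka.fe) (ˈru.skil).
Foot heads: 1, 3, 4, 6.
Primary stress on the rightmost head = syllable 6.
Secondary stress on 1, 3, 4: ˌfo.ni.ˌsa:s.ˌka.fe.ˈru.skil.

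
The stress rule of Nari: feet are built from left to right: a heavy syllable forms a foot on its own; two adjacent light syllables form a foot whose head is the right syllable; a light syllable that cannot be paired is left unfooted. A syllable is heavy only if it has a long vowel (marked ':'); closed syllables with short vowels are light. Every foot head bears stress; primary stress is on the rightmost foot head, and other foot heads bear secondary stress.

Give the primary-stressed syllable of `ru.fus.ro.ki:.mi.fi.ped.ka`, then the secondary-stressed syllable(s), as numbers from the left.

Weights: 1 ru L, 2 fus L, 3 ro L, 4 ki: H, 5 mi L, 6 fi L, 7 ped L, 8 ka L.
Parse left to right (heavy = foot alone; LL = one foot; stranded L unfooted): (ru.ˈfus) ro (ˈki:) (mi.ˈfi) (ped.ˈka).
Foot heads: 2, 4, 6, 8.
Primary stress on the rightmost head = syllable 8.
Secondary stress on 2, 4, 6: ru.ˌfus.ro.ˌki:.mi.ˌfi.ped.ˈka.

primary 8, secondary 2, 4, 6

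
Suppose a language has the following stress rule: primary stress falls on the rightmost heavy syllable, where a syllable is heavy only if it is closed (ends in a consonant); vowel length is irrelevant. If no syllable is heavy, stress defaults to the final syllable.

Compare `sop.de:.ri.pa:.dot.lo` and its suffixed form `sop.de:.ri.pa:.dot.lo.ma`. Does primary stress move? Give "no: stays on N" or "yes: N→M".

Base `sop.de:.ri.pa:.dot.lo` (6 syllables):
  Weights: 1 sop H, 2 de: L, 3 ri L, 4 pa: L, 5 dot H, 6 lo L.
  Heavy syllables in the domain: 1, 5. The rightmost is syllable 5 (dot).
  → primary stress on syllable 5.
Suffixed `sop.de:.ri.pa:.dot.lo.ma` (7 syllables):
  Weights: 1 sop H, 2 de: L, 3 ri L, 4 pa: L, 5 dot H, 6 lo L, 7 ma L.
  Heavy syllables in the domain: 1, 5. The rightmost is syllable 5 (dot).
  → primary stress on syllable 5.

no: stays on 5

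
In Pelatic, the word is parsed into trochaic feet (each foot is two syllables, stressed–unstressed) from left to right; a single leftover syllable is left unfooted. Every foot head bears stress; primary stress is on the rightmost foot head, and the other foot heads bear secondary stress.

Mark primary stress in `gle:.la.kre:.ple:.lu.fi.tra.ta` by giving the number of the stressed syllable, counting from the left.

Parse left to right into trochaic (ˈσσ) feet: (ˈgle:.la) (ˈkre:.ple:) (ˈlu.fi) (ˈtra.ta).
Foot heads (stressed positions): 1, 3, 5, 7.
End Rule Rightmost: primary stress on the rightmost head = syllable 7.
Primary stress: syllable 7 → gle:.la.kre:.ple:.lu.fi.ˈtra.ta.

7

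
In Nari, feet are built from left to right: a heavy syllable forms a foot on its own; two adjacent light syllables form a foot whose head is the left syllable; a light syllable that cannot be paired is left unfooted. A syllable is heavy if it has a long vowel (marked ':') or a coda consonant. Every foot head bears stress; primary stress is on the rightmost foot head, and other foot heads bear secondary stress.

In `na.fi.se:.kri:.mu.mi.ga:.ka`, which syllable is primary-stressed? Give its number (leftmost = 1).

7

Weights: 1 na L, 2 fi L, 3 se: H, 4 kri: H, 5 mu L, 6 mi L, 7 ga: H, 8 ka L.
Parse left to right (heavy = foot alone; LL = one foot; stranded L unfooted): (ˈna.fi) (ˈse:) (ˈkri:) (ˈmu.mi) (ˈga:) ka.
Foot heads: 1, 3, 4, 5, 7.
Primary stress on the rightmost head = syllable 7.
Primary stress: syllable 7 → na.fi.se:.kri:.mu.mi.ˈga:.ka.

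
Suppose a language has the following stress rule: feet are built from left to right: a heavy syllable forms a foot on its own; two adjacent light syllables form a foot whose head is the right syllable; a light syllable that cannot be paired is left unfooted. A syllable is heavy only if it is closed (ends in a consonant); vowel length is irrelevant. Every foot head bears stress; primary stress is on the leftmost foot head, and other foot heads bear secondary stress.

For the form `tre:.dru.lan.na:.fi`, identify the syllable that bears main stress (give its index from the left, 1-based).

2

Weights: 1 tre: L, 2 dru L, 3 lan H, 4 na: L, 5 fi L.
Parse left to right (heavy = foot alone; LL = one foot; stranded L unfooted): (tre:.ˈdru) (ˈlan) (na:.ˈfi).
Foot heads: 2, 3, 5.
Primary stress on the leftmost head = syllable 2.
Primary stress: syllable 2 → tre:.ˈdru.lan.na:.fi.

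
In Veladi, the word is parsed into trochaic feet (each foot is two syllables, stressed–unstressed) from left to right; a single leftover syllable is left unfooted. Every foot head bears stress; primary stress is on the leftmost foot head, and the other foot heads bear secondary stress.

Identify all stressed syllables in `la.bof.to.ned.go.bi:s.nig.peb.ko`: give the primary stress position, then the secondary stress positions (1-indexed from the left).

Parse left to right into trochaic (ˈσσ) feet: (ˈla.bof) (ˈto.ned) (ˈgo.bi:s) (ˈnig.peb) ko. Syllable 9 is left unfooted.
Foot heads (stressed positions): 1, 3, 5, 7.
End Rule Leftmost: primary stress on the leftmost head = syllable 1.
Secondary stress on 3, 5, 7: ˈla.bof.ˌto.ned.ˌgo.bi:s.ˌnig.peb.ko.

primary 1, secondary 3, 5, 7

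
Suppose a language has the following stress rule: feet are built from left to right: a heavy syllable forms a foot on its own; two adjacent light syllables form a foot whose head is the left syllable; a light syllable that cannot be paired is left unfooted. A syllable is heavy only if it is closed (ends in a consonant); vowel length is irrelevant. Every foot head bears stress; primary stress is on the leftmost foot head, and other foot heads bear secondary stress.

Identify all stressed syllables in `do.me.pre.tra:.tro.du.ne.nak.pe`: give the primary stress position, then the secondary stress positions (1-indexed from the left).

primary 1, secondary 3, 5, 8

Weights: 1 do L, 2 me L, 3 pre L, 4 tra: L, 5 tro L, 6 du L, 7 ne L, 8 nak H, 9 pe L.
Parse left to right (heavy = foot alone; LL = one foot; stranded L unfooted): (ˈdo.me) (ˈpre.tra:) (ˈtro.du) ne (ˈnak) pe.
Foot heads: 1, 3, 5, 8.
Primary stress on the leftmost head = syllable 1.
Secondary stress on 3, 5, 8: ˈdo.me.ˌpre.tra:.ˌtro.du.ne.ˌnak.pe.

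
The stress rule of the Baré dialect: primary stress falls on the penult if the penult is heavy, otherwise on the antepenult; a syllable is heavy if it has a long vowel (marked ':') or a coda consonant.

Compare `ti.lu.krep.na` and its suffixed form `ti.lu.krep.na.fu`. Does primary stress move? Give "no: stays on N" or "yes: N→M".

Base `ti.lu.krep.na` (4 syllables):
  Weights: 2 lu L, 3 krep H, 4 na L.
  The penult (syllable 3, krep) is heavy, so it takes stress.
  → primary stress on syllable 3.
Suffixed `ti.lu.krep.na.fu` (5 syllables):
  Weights: 3 krep H, 4 na L, 5 fu L.
  The penult (syllable 4, na) is light, so stress falls on the antepenult (syllable 3, krep).
  → primary stress on syllable 3.

no: stays on 3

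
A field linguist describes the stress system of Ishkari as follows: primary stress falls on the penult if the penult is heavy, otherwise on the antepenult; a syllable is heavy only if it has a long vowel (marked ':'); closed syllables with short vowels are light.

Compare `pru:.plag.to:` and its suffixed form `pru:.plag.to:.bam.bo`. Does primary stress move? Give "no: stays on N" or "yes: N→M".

yes: 1→3

Base `pru:.plag.to:` (3 syllables):
  Weights: 1 pru: H, 2 plag L, 3 to: H.
  The penult (syllable 2, plag) is light, so stress falls on the antepenult (syllable 1, pru:).
  → primary stress on syllable 1.
Suffixed `pru:.plag.to:.bam.bo` (5 syllables):
  Weights: 3 to: H, 4 bam L, 5 bo L.
  The penult (syllable 4, bam) is light, so stress falls on the antepenult (syllable 3, to:).
  → primary stress on syllable 3.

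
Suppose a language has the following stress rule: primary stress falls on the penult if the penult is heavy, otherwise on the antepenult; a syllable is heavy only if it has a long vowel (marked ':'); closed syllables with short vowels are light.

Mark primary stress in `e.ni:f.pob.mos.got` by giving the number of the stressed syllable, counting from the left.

Weights: 3 pob L, 4 mos L, 5 got L.
The penult (syllable 4, mos) is light, so stress falls on the antepenult (syllable 3, pob).
Primary stress: syllable 3 → e.ni:f.ˈpob.mos.got.

3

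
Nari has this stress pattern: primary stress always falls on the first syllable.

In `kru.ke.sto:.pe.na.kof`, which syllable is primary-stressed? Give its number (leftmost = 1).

The word has 6 syllables; the first syllable is syllable 1 (kru).
Primary stress: syllable 1 → ˈkru.ke.sto:.pe.na.kof.

1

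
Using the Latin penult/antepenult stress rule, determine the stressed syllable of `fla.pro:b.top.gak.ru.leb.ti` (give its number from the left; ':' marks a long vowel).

Classical Latin: stress the penult if heavy (long vowel or closed), else the antepenult.
Weights: 5 ru L, 6 leb H, 7 ti L.
The penult (syllable 6, leb) is heavy, so it takes stress.
Stress on syllable 6: fla.pro:b.top.gak.ru.ˈleb.ti.

6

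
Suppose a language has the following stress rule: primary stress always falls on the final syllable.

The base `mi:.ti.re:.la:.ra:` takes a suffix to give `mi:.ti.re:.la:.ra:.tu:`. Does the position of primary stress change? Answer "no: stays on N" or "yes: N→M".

yes: 5→6

Base `mi:.ti.re:.la:.ra:` (5 syllables):
  The word has 5 syllables; the final syllable is syllable 5 (ra:).
  → primary stress on syllable 5.
Suffixed `mi:.ti.re:.la:.ra:.tu:` (6 syllables):
  The word has 6 syllables; the final syllable is syllable 6 (tu:).
  → primary stress on syllable 6.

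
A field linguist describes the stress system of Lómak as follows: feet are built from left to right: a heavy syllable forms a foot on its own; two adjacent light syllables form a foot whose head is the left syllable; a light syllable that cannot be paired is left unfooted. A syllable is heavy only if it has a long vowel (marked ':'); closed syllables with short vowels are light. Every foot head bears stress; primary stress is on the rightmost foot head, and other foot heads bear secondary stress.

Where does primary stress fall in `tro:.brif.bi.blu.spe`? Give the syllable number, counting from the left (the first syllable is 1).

4

Weights: 1 tro: H, 2 brif L, 3 bi L, 4 blu L, 5 spe L.
Parse left to right (heavy = foot alone; LL = one foot; stranded L unfooted): (ˈtro:) (ˈbrif.bi) (ˈblu.spe).
Foot heads: 1, 2, 4.
Primary stress on the rightmost head = syllable 4.
Primary stress: syllable 4 → tro:.brif.bi.ˈblu.spe.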